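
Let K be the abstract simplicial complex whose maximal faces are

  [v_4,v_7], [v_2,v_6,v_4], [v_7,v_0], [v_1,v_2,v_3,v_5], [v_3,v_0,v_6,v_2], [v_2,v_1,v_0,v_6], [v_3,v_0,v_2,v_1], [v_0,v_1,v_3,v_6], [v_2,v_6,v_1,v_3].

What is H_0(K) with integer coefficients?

K has 8 vertices, 17 edges, 14 triangles, 6 3-simplices.
rank ∂_0 = 0, rank ∂_1 = 7 ⇒ b_0 = 8 − 0 − 7 = 1; all invariant factors of ∂_1 are 1 so no torsion. So H_0 = Z.

H_0 ≅ Z.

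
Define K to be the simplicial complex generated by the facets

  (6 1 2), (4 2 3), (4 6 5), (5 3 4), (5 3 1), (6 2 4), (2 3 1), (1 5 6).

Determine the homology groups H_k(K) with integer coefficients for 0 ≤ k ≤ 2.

Order the vertices as 1 < 2 < 3 < 4 < 5 < 6. Listing each simplex with vertices in this order, K has dimension 2 with simplices:

  0-simplices (6): [1], [2], [3], [4], [5], [6]
  1-simplices (12): [1,2], [1,3], [1,5], [1,6], [2,3], [2,4], [2,6], [3,4], [3,5], [4,5], [4,6], [5,6]
  2-simplices (8): [1,2,3], [1,2,6], [1,3,5], [1,5,6], [2,3,4], [2,4,6], [3,4,5], [4,5,6]

Hence C_0 ≅ Z^6, C_1 ≅ Z^12, C_2 ≅ Z^8.

Boundary ∂_1: C_1 → C_0 is given by ∂[p,q] = [q] − [p]. For instance
  ∂[3,4] = [4] − [3].
As a 6×12 matrix over Z this has rank 5, with invariant factors (1,1,1,1,1).

The boundary map ∂_2: C_2 → C_1 sends each 2-simplex [p,q,r] to [q,r] − [p,r] + [p,q]. For instance
  ∂[1,5,6] = [5,6] − [1,6] + [1,5],
  ∂[1,2,3] = [2,3] − [1,3] + [1,2].
The resulting 12×8 matrix has rank 7, and its Smith normal form has invariant factors (1,1,1,1,1,1,1).

From H_k ≅ ker(∂_k) / im(∂_{k+1}) we obtain:

  H_0: rank C_0 − rank ∂_1 = 6 − 5 = 1, and the invariant factors of ∂_1 are all 1, so H_0 ≅ Z.
  H_1: rank ker ∂_1 − rank ∂_2 = (12 − 5) − 7 = 0, and the invariant factors of ∂_2 are all 1, so H_1 ≅ 0.
  H_2: rank ker ∂_2 − rank ∂_3 = (8 − 7) − 0 = 1, and there is no ∂_3, so H_2 ≅ Z.

As a check, the Euler characteristic is 6 − 12 + 8 = 2, which agrees with 1 − 0 + 1 = 2.
(K is a triangulation of the 2-sphere S^2.)

H_0 ≅ Z,  H_1 = 0,  H_2 ≅ Z.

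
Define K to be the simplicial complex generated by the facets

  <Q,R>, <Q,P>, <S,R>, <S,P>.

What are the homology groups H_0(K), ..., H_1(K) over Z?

Fix the vertex order P < Q < R < S and write every simplex with vertices in increasing order. Then dim K = 1 and the simplices of K are:

  0-simplices (4): P, Q, R, S
  1-simplices (4): PQ, PS, QR, RS

Hence C_0 ≅ Z^4, C_1 ≅ Z^4.

Boundary ∂_1: C_1 → C_0 maps an edge to its endpoints' difference, ∂[p,q] = q − p. For instance
  ∂PQ = Q − P.
This gives a 4×4 integer matrix of rank 3; reducing to Smith normal form yields diagonal entries (1,1,1).

Reading off H_k = ker ∂_k / im ∂_{k+1}:

  H_0: rank C_0 − rank ∂_1 = 4 − 3 = 1, and the invariant factors of ∂_1 are all 1, so H_0 = Z.
  H_1: rank ker ∂_1 − rank ∂_2 = (4 − 3) − 0 = 1, and there is no ∂_2, so H_1 = Z.

H_0 = Z,  H_1 = Z.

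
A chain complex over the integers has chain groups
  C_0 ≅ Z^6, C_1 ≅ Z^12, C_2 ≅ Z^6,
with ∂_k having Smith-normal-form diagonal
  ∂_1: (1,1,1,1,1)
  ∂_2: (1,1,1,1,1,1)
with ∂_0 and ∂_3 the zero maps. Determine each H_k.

H_0 ≅ Z,  H_1 ≅ Z,  H_2 = 0.

H_0: b_0 = 6 − 0 − 5 = 1; torsion from ∂_1 factors > 1: none. So H_0 ≅ Z.
H_1: b_1 = 12 − 5 − 6 = 1; torsion from ∂_2 factors > 1: none. So H_1 ≅ Z.
H_2: b_2 = 6 − 6 − 0 = 0; torsion from ∂_3 factors > 1: none. So H_2 ≅ 0.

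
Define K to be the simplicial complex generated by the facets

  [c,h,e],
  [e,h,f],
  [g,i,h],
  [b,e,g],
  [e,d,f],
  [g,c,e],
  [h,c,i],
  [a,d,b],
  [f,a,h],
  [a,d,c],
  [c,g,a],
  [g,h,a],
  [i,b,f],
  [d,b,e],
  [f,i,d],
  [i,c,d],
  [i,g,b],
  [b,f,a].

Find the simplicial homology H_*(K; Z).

H_0 ≅ Z,  H_1 ≅ Z × Z/2,  H_2 = 0.

We work with the vertex ordering a < b < c < d < e < f < g < h < i. The simplices of K, each written with vertices in increasing order, are:

  0-simplices (9): a, b, c, d, e, f, g, h, i
  1-simplices (27): ab, ac, ad, af, ag, ah, bd, be, bf, bg, bi, cd, ce, cg, ch, ci, de, df, di, ef, eg, eh, fh, fi, gh, gi, hi
  2-simplices (18): abd, abf, acd, acg, afh, agh, bde, beg, bfi, bgi, cdi, ceg, ceh, chi, def, dfi, efh, ghi

so the chain groups are C_0 ≅ Z^9, C_1 ≅ Z^27, C_2 ≅ Z^18.

∂_1: C_1 → C_0 maps an edge to its endpoints' difference, ∂[p,q] = q − p.
The 9×27 boundary matrix has rank 8 and Smith normal form diag(1,1,1,1,1,1,1,1).

The boundary map ∂_2: C_2 → C_1 maps a triangle to the signed sum of its edges. For instance
  ∂abd = bd − ad + ab,
  ∂ceh = eh − ch + ce.
The resulting 27×18 matrix has rank 18, and its Smith normal form has invariant factors (1,1,1,1,1,1,1,1,1,1,1,1,1,1,1,1,1,2).

Now H_k = ker ∂_k / im ∂_{k+1}, so:

  H_0: rank C_0 − rank ∂_1 = 9 − 8 = 1, and the invariant factors of ∂_1 are all 1, so H_0 = Z.
  H_1: rank ker ∂_1 − rank ∂_2 = (27 − 8) − 18 = 1, and ∂_2 has invariant factor 2 > 1, so H_1 = Z × Z/2.
  H_2: rank ker ∂_2 − rank ∂_3 = (18 − 18) − 0 = 0, and there is no ∂_3, so H_2 = 0.

(K is a triangulation of the Klein bottle.)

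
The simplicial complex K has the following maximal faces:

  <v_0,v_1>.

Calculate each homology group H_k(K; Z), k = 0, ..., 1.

H_0 = Z,  H_1 = 0.

We work with the vertex ordering v_0 < v_1. The simplices of K, each written with vertices in increasing order, are:

  0-simplices (2): [v_0], [v_1]
  1-simplices (1): [v_0,v_1]

giving chain groups C_0 ≅ Z^2, C_1 ≅ Z^1.

∂_1: C_1 → C_0 maps an edge to its endpoints' difference, ∂[p,q] = q − p. For instance
  ∂[v_0,v_1] = [v_1] − [v_0].
The 2×1 boundary matrix has rank 1 and Smith normal form diag(1).

Now H_k = ker ∂_k / im ∂_{k+1}, so:

  H_0: rank C_0 − rank ∂_1 = 2 − 1 = 1, and the invariant factors of ∂_1 are all 1, so H_0 ≅ Z.
  H_1: rank ker ∂_1 − rank ∂_2 = (1 − 1) − 0 = 0, and there is no ∂_2, so H_1 ≅ 0.

As a check, the Euler characteristic is 2 − 1 = 1, which agrees with 1 − 0 = 1.
(K is a triangulation of the 1-simplex.)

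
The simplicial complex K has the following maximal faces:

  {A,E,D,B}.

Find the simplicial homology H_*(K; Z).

K has 4 vertices, 6 edges, 4 triangles, 1 3-simplex.
rank ∂_0 = 0, rank ∂_1 = 3 ⇒ b_0 = 4 − 0 − 3 = 1; all invariant factors of ∂_1 are 1 so no torsion. So H_0 ≅ Z.
rank ∂_1 = 3, rank ∂_2 = 3 ⇒ b_1 = 6 − 3 − 3 = 0; all invariant factors of ∂_2 are 1 so no torsion. So H_1 ≅ 0.
rank ∂_2 = 3, rank ∂_3 = 1 ⇒ b_2 = 4 − 3 − 1 = 0; all invariant factors of ∂_3 are 1 so no torsion. So H_2 ≅ 0.
rank ∂_3 = 1, rank ∂_4 = 0 ⇒ b_3 = 1 − 1 − 0 = 0. So H_3 ≅ 0.

H_0 ≅ Z,  H_1 = 0,  H_2 = 0,  H_3 = 0.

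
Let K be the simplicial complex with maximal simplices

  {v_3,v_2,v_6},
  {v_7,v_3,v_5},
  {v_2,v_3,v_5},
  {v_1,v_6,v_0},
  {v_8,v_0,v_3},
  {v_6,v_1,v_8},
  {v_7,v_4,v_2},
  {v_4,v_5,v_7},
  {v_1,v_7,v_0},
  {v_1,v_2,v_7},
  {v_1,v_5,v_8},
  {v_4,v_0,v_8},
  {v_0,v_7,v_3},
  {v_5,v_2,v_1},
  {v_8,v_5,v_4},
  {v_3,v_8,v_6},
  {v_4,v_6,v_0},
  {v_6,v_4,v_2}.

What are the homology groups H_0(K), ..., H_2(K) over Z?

K has 9 vertices, 27 edges, 18 triangles.
rank ∂_0 = 0, rank ∂_1 = 8 ⇒ b_0 = 9 − 0 − 8 = 1; all invariant factors of ∂_1 are 1 so no torsion. So H_0 = Z.
rank ∂_1 = 8, rank ∂_2 = 18 ⇒ b_1 = 27 − 8 − 18 = 1; ∂_2 has invariant factor(s) [2] giving torsion. So H_1 = Z × Z/2.
rank ∂_2 = 18, rank ∂_3 = 0 ⇒ b_2 = 18 − 18 − 0 = 0. So H_2 = 0.

H_0 = Z,  H_1 = Z × Z/2,  H_2 = 0.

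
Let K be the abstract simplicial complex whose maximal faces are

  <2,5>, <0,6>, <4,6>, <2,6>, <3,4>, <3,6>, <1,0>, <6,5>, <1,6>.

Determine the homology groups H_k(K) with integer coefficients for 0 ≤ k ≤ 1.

H_0 = Z,  H_1 = Z^3.

We work with the vertex ordering 0 < 1 < 2 < 3 < 4 < 5 < 6. The simplices of K, each written with vertices in increasing order, are:

  0-simplices (7): [0], [1], [2], [3], [4], [5], [6]
  1-simplices (9): [0,1], [0,6], [1,6], [2,5], [2,6], [3,4], [3,6], [4,6], [5,6]

so the chain groups are C_0 ≅ Z^7, C_1 ≅ Z^9.

∂_1: C_1 → C_0 sends each edge [p,q] (with p < q) to q − p. For instance
  ∂[1,6] = [6] − [1].
As a 7×9 matrix over Z this has rank 6, with invariant factors (1,1,1,1,1,1).

Now H_k = ker ∂_k / im ∂_{k+1}, so:

  H_0: rank C_0 − rank ∂_1 = 7 − 6 = 1, and the invariant factors of ∂_1 are all 1, so H_0 = Z.
  H_1: rank ker ∂_1 − rank ∂_2 = (9 − 6) − 0 = 3, and there is no ∂_2, so H_1 = Z^3.

As a check, the Euler characteristic is 7 − 9 = -2, which agrees with 1 − 3 = -2.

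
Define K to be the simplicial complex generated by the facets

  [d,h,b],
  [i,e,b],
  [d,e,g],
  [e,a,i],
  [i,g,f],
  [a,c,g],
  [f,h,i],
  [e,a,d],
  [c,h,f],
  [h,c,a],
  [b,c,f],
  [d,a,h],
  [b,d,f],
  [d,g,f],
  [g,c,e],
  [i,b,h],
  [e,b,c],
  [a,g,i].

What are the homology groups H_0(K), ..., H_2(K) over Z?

We work with the vertex ordering a < b < c < d < e < f < g < h < i. The simplices of K, each written with vertices in increasing order, are:

  0-simplices (9): a, b, c, d, e, f, g, h, i
  1-simplices (27): ac, ad, ae, ag, ah, ai, bc, bd, be, bf, bh, bi, ce, cf, cg, ch, de, df, dg, dh, eg, ei, fg, fh, fi, gi, hi
  2-simplices (18): acg, ach, ade, adh, aei, agi, bce, bcf, bdf, bdh, bei, bhi, ceg, cfh, deg, dfg, fgi, fhi

so the chain groups are C_0 ≅ Z^9, C_1 ≅ Z^27, C_2 ≅ Z^18.

Boundary ∂_1: C_1 → C_0 sends each edge [p,q] (with p < q) to q − p.
This gives a 9×27 integer matrix of rank 8; reducing to Smith normal form yields diagonal entries (1,1,1,1,1,1,1,1).

The boundary map ∂_2: C_2 → C_1 maps a triangle to the signed sum of its edges. For instance
  ∂bcf = cf − bf + bc,
  ∂dfg = fg − dg + df.
The resulting 27×18 matrix has rank 18, and its Smith normal form has invariant factors (1,1,1,1,1,1,1,1,1,1,1,1,1,1,1,1,1,2).

Reading off H_k = ker ∂_k / im ∂_{k+1}:

  H_0: rank C_0 − rank ∂_1 = 9 − 8 = 1, and the invariant factors of ∂_1 are all 1, so H_0 = Z.
  H_1: rank ker ∂_1 − rank ∂_2 = (27 − 8) − 18 = 1, and ∂_2 has invariant factor 2 > 1, so H_1 = Z ⊕ Z/2Z.
  H_2: rank ker ∂_2 − rank ∂_3 = (18 − 18) − 0 = 0, and there is no ∂_3, so H_2 = 0.

(K is a triangulation of the Klein bottle.)

H_0 = Z,  H_1 = Z ⊕ Z/2Z,  H_2 = 0.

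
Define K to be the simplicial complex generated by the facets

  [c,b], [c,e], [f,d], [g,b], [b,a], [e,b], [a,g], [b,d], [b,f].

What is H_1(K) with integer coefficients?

H_1 = Z^3.

Order the vertices as a < b < c < d < e < f < g. Listing each simplex with vertices in this order, K has dimension 1 with simplices:

  0-simplices (7): a, b, c, d, e, f, g
  1-simplices (9): ab, ag, bc, bd, be, bf, bg, ce, df

so the chain groups are C_0 ≅ Z^7, C_1 ≅ Z^9.

The boundary map ∂_1: C_1 → C_0 maps an edge to its endpoints' difference, ∂[p,q] = q − p.
This gives a 7×9 integer matrix of rank 6; reducing to Smith normal form yields diagonal entries (1,1,1,1,1,1).

Reading off H_k = ker ∂_k / im ∂_{k+1}:

  H_1: rank ker ∂_1 − rank ∂_2 = (9 − 6) − 0 = 3, and there is no ∂_2, so H_1 = Z^3.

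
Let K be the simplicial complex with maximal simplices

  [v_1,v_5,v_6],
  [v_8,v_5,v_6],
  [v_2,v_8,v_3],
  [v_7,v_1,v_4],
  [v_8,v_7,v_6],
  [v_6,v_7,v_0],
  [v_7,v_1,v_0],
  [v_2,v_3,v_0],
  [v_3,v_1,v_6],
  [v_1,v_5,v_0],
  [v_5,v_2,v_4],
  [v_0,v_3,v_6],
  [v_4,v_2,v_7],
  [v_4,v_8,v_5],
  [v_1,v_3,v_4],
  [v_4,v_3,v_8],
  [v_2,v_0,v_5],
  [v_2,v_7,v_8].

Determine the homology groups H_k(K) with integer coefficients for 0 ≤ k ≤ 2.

Order the vertices as v_0 < v_1 < v_2 < v_3 < v_4 < v_5 < v_6 < v_7 < v_8. Listing each simplex with vertices in this order, K has dimension 2 with simplices:

  0-simplices (9): [v_0], [v_1], [v_2], [v_3], [v_4], [v_5], [v_6], [v_7], [v_8]
  1-simplices (27): (27 of them)
  2-simplices (18): (18 of them)

so the chain groups are C_0 ≅ Z^9, C_1 ≅ Z^27, C_2 ≅ Z^18.

The boundary map ∂_1: C_1 → C_0 maps an edge to its endpoints' difference, ∂[p,q] = q − p. For instance
  ∂[v_2,v_4] = [v_4] − [v_2].
The 9×27 boundary matrix has rank 8 and Smith normal form diag(1,1,1,1,1,1,1,1).

Boundary ∂_2: C_2 → C_1 maps a triangle to the signed sum of its edges. For instance
  ∂[v_2,v_7,v_8] = [v_7,v_8] − [v_2,v_8] + [v_2,v_7],
  ∂[v_6,v_7,v_8] = [v_7,v_8] − [v_6,v_8] + [v_6,v_7].
This gives a 27×18 integer matrix of rank 18; reducing to Smith normal form yields diagonal entries (1,1,1,1,1,1,1,1,1,1,1,1,1,1,1,1,1,2).

Computing H_k = (kernel of ∂_k) / (image of ∂_{k+1}):

  H_0: rank C_0 − rank ∂_1 = 9 − 8 = 1, and the invariant factors of ∂_1 are all 1, so H_0 = Z.
  H_1: rank ker ∂_1 − rank ∂_2 = (27 − 8) − 18 = 1, and ∂_2 has invariant factor 2 > 1, so H_1 = Z ⊕ Z/2.
  H_2: rank ker ∂_2 − rank ∂_3 = (18 − 18) − 0 = 0, and there is no ∂_3, so H_2 = 0.

H_0 = Z,  H_1 = Z ⊕ Z/2,  H_2 = 0.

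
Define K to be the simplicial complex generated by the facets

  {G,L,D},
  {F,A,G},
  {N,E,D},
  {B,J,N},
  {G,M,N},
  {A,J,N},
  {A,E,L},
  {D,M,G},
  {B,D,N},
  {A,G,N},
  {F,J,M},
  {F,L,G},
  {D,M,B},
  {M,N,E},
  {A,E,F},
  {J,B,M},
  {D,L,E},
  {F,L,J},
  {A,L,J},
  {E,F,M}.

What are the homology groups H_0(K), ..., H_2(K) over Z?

We work with the vertex ordering A < B < D < E < F < G < J < L < M < N. The simplices of K, each written with vertices in increasing order, are:

  0-simplices (10): A, B, D, E, F, G, J, L, M, N
  1-simplices (30): AE, AF, AG, AJ, AL, AN, BD, BJ, BM, BN, DE, DG, DL, DM, DN, EF, EL, EM, EN, FG, FJ, FL, FM, GL, GM, GN, JL, JM, JN, MN
  2-simplices (20): AEF, AEL, AFG, AGN, AJL, AJN, BDM, BDN, BJM, BJN, DEL, DEN, DGL, DGM, EFM, EMN, FGL, FJL, FJM, GMN

so the chain groups are C_0 ≅ Z^10, C_1 ≅ Z^30, C_2 ≅ Z^20.

∂_1: C_1 → C_0 is given by ∂[p,q] = [q] − [p]. For instance
  ∂AF = F − A.
This gives a 10×30 integer matrix of rank 9; reducing to Smith normal form yields diagonal entries (1,1,1,1,1,1,1,1,1).

The boundary map ∂_2: C_2 → C_1 maps a triangle to the signed sum of its edges. For instance
  ∂AJN = JN − AN + AJ,
  ∂EMN = MN − EN + EM.
This gives a 30×20 integer matrix of rank 20; reducing to Smith normal form yields diagonal entries (1,1,1,1,1,1,1,1,1,1,1,1,1,1,1,1,1,1,1,2).

Computing H_k = (kernel of ∂_k) / (image of ∂_{k+1}):

  H_0: rank C_0 − rank ∂_1 = 10 − 9 = 1, and the invariant factors of ∂_1 are all 1, so H_0 = Z.
  H_1: rank ker ∂_1 − rank ∂_2 = (30 − 9) − 20 = 1, and ∂_2 has invariant factor 2 > 1, so H_1 = Z × Z/2.
  H_2: rank ker ∂_2 − rank ∂_3 = (20 − 20) − 0 = 0, and there is no ∂_3, so H_2 = 0.

(K is a triangulation of the Klein bottle.)

H_0 ≅ Z,  H_1 ≅ Z × Z/2,  H_2 = 0.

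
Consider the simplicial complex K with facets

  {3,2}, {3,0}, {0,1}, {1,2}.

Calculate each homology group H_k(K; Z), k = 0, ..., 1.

H_0 = Z,  H_1 = Z.

Fix the vertex order 0 < 1 < 2 < 3 and write every simplex with vertices in increasing order. Then dim K = 1 and the simplices of K are:

  0-simplices (4): [0], [1], [2], [3]
  1-simplices (4): [0,1], [0,3], [1,2], [2,3]

giving chain groups C_0 ≅ Z^4, C_1 ≅ Z^4.

The boundary map ∂_1: C_1 → C_0 sends each edge [p,q] (with p < q) to q − p.
The resulting 4×4 matrix has rank 3, and its Smith normal form has invariant factors (1,1,1).

Reading off H_k = ker ∂_k / im ∂_{k+1}:

  H_0: rank C_0 − rank ∂_1 = 4 − 3 = 1, and the invariant factors of ∂_1 are all 1, so H_0 = Z.
  H_1: rank ker ∂_1 − rank ∂_2 = (4 − 3) − 0 = 1, and there is no ∂_2, so H_1 = Z.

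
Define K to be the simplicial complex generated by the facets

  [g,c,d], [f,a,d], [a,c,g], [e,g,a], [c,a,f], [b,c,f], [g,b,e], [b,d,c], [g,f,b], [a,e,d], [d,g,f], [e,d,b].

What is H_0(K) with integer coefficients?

H_0 = Z.

We work with the vertex ordering a < b < c < d < e < f < g. The simplices of K, each written with vertices in increasing order, are:

  0-simplices (7): a, b, c, d, e, f, g
  1-simplices (18): ac, ad, ae, af, ag, bc, bd, be, bf, bg, cd, cf, cg, de, df, dg, eg, fg
  2-simplices (12): acf, acg, ade, adf, aeg, bcd, bcf, bde, beg, bfg, cdg, dfg

giving chain groups C_0 ≅ Z^7, C_1 ≅ Z^18, C_2 ≅ Z^12.

∂_1: C_1 → C_0 maps an edge to its endpoints' difference, ∂[p,q] = q − p. For instance
  ∂bf = f − b.
This gives a 7×18 integer matrix of rank 6; reducing to Smith normal form yields diagonal entries (1,1,1,1,1,1).

∂_2: C_2 → C_1 maps a triangle to the signed sum of its edges. For instance
  ∂aeg = eg − ag + ae,
  ∂ade = de − ae + ad.
The resulting 18×12 matrix has rank 12, and its Smith normal form has invariant factors (1,1,1,1,1,1,1,1,1,1,1,2).

Reading off H_k = ker ∂_k / im ∂_{k+1}:

  H_0: rank C_0 − rank ∂_1 = 7 − 6 = 1, and the invariant factors of ∂_1 are all 1, so H_0 = Z.

(K is a triangulation of the real projective plane RP^2.)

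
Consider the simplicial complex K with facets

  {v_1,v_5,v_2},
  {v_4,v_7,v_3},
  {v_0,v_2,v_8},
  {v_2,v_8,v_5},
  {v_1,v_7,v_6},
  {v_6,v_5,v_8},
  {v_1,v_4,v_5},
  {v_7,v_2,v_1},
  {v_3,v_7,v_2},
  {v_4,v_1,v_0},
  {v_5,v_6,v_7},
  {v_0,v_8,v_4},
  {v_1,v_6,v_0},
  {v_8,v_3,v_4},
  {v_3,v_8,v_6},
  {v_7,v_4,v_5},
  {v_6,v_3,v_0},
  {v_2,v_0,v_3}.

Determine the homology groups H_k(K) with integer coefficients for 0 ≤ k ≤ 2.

H_0 = Z,  H_1 = Z × Z/2,  H_2 = 0.

Take the total order v_0 < v_1 < v_2 < v_3 < v_4 < v_5 < v_6 < v_7 < v_8 on the vertex set. Then K (dimension 2) consists of the simplices:

  0-simplices (9): [v_0], [v_1], [v_2], [v_3], [v_4], [v_5], [v_6], [v_7], [v_8]
  1-simplices (27): (27 of them)
  2-simplices (18): (18 of them)

giving chain groups C_0 ≅ Z^9, C_1 ≅ Z^27, C_2 ≅ Z^18.

Boundary ∂_1: C_1 → C_0 is given by ∂[p,q] = [q] − [p]. For instance
  ∂[v_2,v_5] = [v_5] − [v_2].
The 9×27 boundary matrix has rank 8 and Smith normal form diag(1,1,1,1,1,1,1,1).

Boundary ∂_2: C_2 → C_1 maps a triangle to the signed sum of its edges. For instance
  ∂[v_3,v_4,v_8] = [v_4,v_8] − [v_3,v_8] + [v_3,v_4],
  ∂[v_2,v_5,v_8] = [v_5,v_8] − [v_2,v_8] + [v_2,v_5].
The resulting 27×18 matrix has rank 18, and its Smith normal form has invariant factors (1,1,1,1,1,1,1,1,1,1,1,1,1,1,1,1,1,2).

Reading off H_k = ker ∂_k / im ∂_{k+1}:

  H_0: rank C_0 − rank ∂_1 = 9 − 8 = 1, and the invariant factors of ∂_1 are all 1, so H_0 = Z.
  H_1: rank ker ∂_1 − rank ∂_2 = (27 − 8) − 18 = 1, and ∂_2 has invariant factor 2 > 1, so H_1 = Z × Z/2.
  H_2: rank ker ∂_2 − rank ∂_3 = (18 − 18) − 0 = 0, and there is no ∂_3, so H_2 = 0.

As a check, the Euler characteristic is 9 − 27 + 18 = 0, which agrees with 1 − 1 + 0 = 0.
(K is a triangulation of the Klein bottle.)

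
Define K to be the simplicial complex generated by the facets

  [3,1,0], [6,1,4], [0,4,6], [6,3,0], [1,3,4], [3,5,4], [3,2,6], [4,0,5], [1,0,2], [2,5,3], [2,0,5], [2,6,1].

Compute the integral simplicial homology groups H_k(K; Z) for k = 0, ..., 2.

Fix the vertex order 0 < 1 < 2 < 3 < 4 < 5 < 6 and write every simplex with vertices in increasing order. Then dim K = 2 and the simplices of K are:

  0-simplices (7): [0], [1], [2], [3], [4], [5], [6]
  1-simplices (18): [0,1], [0,2], [0,3], [0,4], [0,5], [0,6], [1,2], [1,3], [1,4], [1,6], [2,3], [2,5], [2,6], [3,4], [3,5], [3,6], [4,5], [4,6]
  2-simplices (12): [0,1,2], [0,1,3], [0,2,5], [0,3,6], [0,4,5], [0,4,6], [1,2,6], [1,3,4], [1,4,6], [2,3,5], [2,3,6], [3,4,5]

Hence C_0 ≅ Z^7, C_1 ≅ Z^18, C_2 ≅ Z^12.

∂_1: C_1 → C_0 sends each edge [p,q] (with p < q) to q − p.
As a 7×18 matrix over Z this has rank 6, with invariant factors (1,1,1,1,1,1).

∂_2: C_2 → C_1 acts by ∂[p,q,r] = [q,r] − [p,r] + [p,q]. For instance
  ∂[1,3,4] = [3,4] − [1,4] + [1,3],
  ∂[1,4,6] = [4,6] − [1,6] + [1,4].
This gives a 18×12 integer matrix of rank 12; reducing to Smith normal form yields diagonal entries (1,1,1,1,1,1,1,1,1,1,1,2).

From H_k ≅ ker(∂_k) / im(∂_{k+1}) we obtain:

  H_0: rank C_0 − rank ∂_1 = 7 − 6 = 1, and the invariant factors of ∂_1 are all 1, so H_0 ≅ Z.
  H_1: rank ker ∂_1 − rank ∂_2 = (18 − 6) − 12 = 0, and ∂_2 has invariant factor 2 > 1, so H_1 ≅ Z_2.
  H_2: rank ker ∂_2 − rank ∂_3 = (12 − 12) − 0 = 0, and there is no ∂_3, so H_2 ≅ 0.

As a check, the Euler characteristic is 7 − 18 + 12 = 1, which agrees with 1 − 0 + 0 = 1.
(K is a triangulation of the real projective plane RP^2.)

H_0 ≅ Z,  H_1 ≅ Z_2,  H_2 = 0.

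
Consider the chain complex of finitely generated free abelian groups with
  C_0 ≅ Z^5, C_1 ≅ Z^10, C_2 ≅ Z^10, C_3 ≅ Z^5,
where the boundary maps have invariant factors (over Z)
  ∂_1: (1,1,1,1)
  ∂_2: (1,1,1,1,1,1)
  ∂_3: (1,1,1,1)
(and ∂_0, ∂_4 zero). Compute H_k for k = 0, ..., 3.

H_0: b_0 = 5 − 0 − 4 = 1; torsion from ∂_1 factors > 1: none. So H_0 = Z.
H_1: b_1 = 10 − 4 − 6 = 0; torsion from ∂_2 factors > 1: none. So H_1 = 0.
H_2: b_2 = 10 − 6 − 4 = 0; torsion from ∂_3 factors > 1: none. So H_2 = 0.
H_3: b_3 = 5 − 4 − 0 = 1; torsion from ∂_4 factors > 1: none. So H_3 = Z.

H_0 = Z,  H_1 = 0,  H_2 = 0,  H_3 = Z.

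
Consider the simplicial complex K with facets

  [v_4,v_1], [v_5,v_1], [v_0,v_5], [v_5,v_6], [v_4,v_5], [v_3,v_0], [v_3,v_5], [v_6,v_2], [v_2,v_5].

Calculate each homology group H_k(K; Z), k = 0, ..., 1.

H_0 ≅ Z,  H_1 ≅ Z^3.

We work with the vertex ordering v_0 < v_1 < v_2 < v_3 < v_4 < v_5 < v_6. The simplices of K, each written with vertices in increasing order, are:

  0-simplices (7): [v_0], [v_1], [v_2], [v_3], [v_4], [v_5], [v_6]
  1-simplices (9): [v_0,v_3], [v_0,v_5], [v_1,v_4], [v_1,v_5], [v_2,v_5], [v_2,v_6], [v_3,v_5], [v_4,v_5], [v_5,v_6]

giving chain groups C_0 ≅ Z^7, C_1 ≅ Z^9.

∂_1: C_1 → C_0 sends each edge [p,q] (with p < q) to q − p.
The resulting 7×9 matrix has rank 6, and its Smith normal form has invariant factors (1,1,1,1,1,1).

From H_k ≅ ker(∂_k) / im(∂_{k+1}) we obtain:

  H_0: rank C_0 − rank ∂_1 = 7 − 6 = 1, and the invariant factors of ∂_1 are all 1, so H_0 ≅ Z.
  H_1: rank ker ∂_1 − rank ∂_2 = (9 − 6) − 0 = 3, and there is no ∂_2, so H_1 ≅ Z^3.

(K is a triangulation of a wedge of 3 circles.)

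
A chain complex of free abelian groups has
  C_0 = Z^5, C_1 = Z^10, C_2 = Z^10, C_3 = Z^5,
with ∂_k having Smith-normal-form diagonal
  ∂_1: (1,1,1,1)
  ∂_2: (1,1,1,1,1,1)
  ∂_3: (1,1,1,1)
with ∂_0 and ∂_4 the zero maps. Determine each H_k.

H_0: b_0 = 5 − 0 − 4 = 1; torsion from ∂_1 factors > 1: none. So H_0 = Z.
H_1: b_1 = 10 − 4 − 6 = 0; torsion from ∂_2 factors > 1: none. So H_1 = 0.
H_2: b_2 = 10 − 6 − 4 = 0; torsion from ∂_3 factors > 1: none. So H_2 = 0.
H_3: b_3 = 5 − 4 − 0 = 1; torsion from ∂_4 factors > 1: none. So H_3 = Z.

H_0 = Z,  H_1 = 0,  H_2 = 0,  H_3 = Z.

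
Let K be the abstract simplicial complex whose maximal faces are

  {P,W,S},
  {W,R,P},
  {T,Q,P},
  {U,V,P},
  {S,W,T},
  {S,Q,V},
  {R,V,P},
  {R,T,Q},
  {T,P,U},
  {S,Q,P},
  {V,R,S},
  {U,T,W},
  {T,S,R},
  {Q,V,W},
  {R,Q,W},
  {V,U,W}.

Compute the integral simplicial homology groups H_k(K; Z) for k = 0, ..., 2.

Take the total order P < Q < R < S < T < U < V < W on the vertex set. Then K (dimension 2) consists of the simplices:

  0-simplices (8): P, Q, R, S, T, U, V, W
  1-simplices (24): PQ, PR, PS, PT, PU, PV, PW, QR, QS, QT, QV, QW, RS, RT, RV, RW, ST, SV, SW, TU, TW, UV, UW, VW
  2-simplices (16): PQS, PQT, PRV, PRW, PSW, PTU, PUV, QRT, QRW, QSV, QVW, RST, RSV, STW, TUW, UVW

Hence C_0 ≅ Z^8, C_1 ≅ Z^24, C_2 ≅ Z^16.

Boundary ∂_1: C_1 → C_0 maps an edge to its endpoints' difference, ∂[p,q] = q − p. For instance
  ∂ST = T − S.
As a 8×24 matrix over Z this has rank 7, with invariant factors (1,1,1,1,1,1,1).

∂_2: C_2 → C_1 maps a triangle to the signed sum of its edges. For instance
  ∂QVW = VW − QW + QV,
  ∂PRV = RV − PV + PR.
This gives a 24×16 integer matrix of rank 15; reducing to Smith normal form yields diagonal entries (1,1,1,1,1,1,1,1,1,1,1,1,1,1,1).

Now H_k = ker ∂_k / im ∂_{k+1}, so:

  H_0: rank C_0 − rank ∂_1 = 8 − 7 = 1, and the invariant factors of ∂_1 are all 1, so H_0 ≅ Z.
  H_1: rank ker ∂_1 − rank ∂_2 = (24 − 7) − 15 = 2, and the invariant factors of ∂_2 are all 1, so H_1 ≅ Z^2.
  H_2: rank ker ∂_2 − rank ∂_3 = (16 − 15) − 0 = 1, and there is no ∂_3, so H_2 ≅ Z.

(K is a triangulation of the torus T^2.)

H_0 = Z,  H_1 = Z^2,  H_2 = Z.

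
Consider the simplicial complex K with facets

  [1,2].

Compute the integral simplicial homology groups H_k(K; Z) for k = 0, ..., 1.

H_0 ≅ Z,  H_1 = 0.

Take the total order 1 < 2 on the vertex set. Then K (dimension 1) consists of the simplices:

  0-simplices (2): [1], [2]
  1-simplices (1): [1,2]

so the chain groups are C_0 ≅ Z^2, C_1 ≅ Z^1.

The boundary map ∂_1: C_1 → C_0 maps an edge to its endpoints' difference, ∂[p,q] = q − p. For instance
  ∂[1,2] = [2] − [1].
The 2×1 boundary matrix has rank 1 and Smith normal form diag(1).

Computing H_k = (kernel of ∂_k) / (image of ∂_{k+1}):

  H_0: rank C_0 − rank ∂_1 = 2 − 1 = 1, and the invariant factors of ∂_1 are all 1, so H_0 = Z.
  H_1: rank ker ∂_1 − rank ∂_2 = (1 − 1) − 0 = 0, and there is no ∂_2, so H_1 = 0.

As a check, the Euler characteristic is 2 − 1 = 1, which agrees with 1 − 0 = 1.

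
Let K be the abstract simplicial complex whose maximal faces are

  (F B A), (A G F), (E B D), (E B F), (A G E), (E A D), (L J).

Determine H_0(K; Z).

Order the vertices as A < B < D < E < F < G < J < L. Listing each simplex with vertices in this order, K has dimension 2 with simplices:

  0-simplices (8): A, B, D, E, F, G, J, L
  1-simplices (13): AB, AD, AE, AF, AG, BD, BE, BF, DE, EF, EG, FG, JL
  2-simplices (6): ABF, ADE, AEG, AFG, BDE, BEF

Hence C_0 ≅ Z^8, C_1 ≅ Z^13, C_2 ≅ Z^6.

Boundary ∂_1: C_1 → C_0 is given by ∂[p,q] = [q] − [p].
The resulting 8×13 matrix has rank 6, and its Smith normal form has invariant factors (1,1,1,1,1,1).

∂_2: C_2 → C_1 maps a triangle to the signed sum of its edges. For instance
  ∂BDE = DE − BE + BD,
  ∂ABF = BF − AF + AB.
As a 13×6 matrix over Z this has rank 6, with invariant factors (1,1,1,1,1,1).

From H_k ≅ ker(∂_k) / im(∂_{k+1}) we obtain:

  H_0: rank C_0 − rank ∂_1 = 8 − 6 = 2, and the invariant factors of ∂_1 are all 1, so H_0 ≅ Z^2.

H_0 = Z^2.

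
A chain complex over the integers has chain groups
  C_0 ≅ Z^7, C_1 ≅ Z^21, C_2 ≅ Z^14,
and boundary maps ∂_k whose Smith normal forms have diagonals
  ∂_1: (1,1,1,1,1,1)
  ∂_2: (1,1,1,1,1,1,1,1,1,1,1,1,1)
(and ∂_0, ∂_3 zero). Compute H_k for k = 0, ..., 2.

H_0 = Z,  H_1 = Z^2,  H_2 = Z.

H_0: b_0 = 7 − 0 − 6 = 1; torsion from ∂_1 factors > 1: none. So H_0 = Z.
H_1: b_1 = 21 − 6 − 13 = 2; torsion from ∂_2 factors > 1: none. So H_1 = Z^2.
H_2: b_2 = 14 − 13 − 0 = 1; torsion from ∂_3 factors > 1: none. So H_2 = Z.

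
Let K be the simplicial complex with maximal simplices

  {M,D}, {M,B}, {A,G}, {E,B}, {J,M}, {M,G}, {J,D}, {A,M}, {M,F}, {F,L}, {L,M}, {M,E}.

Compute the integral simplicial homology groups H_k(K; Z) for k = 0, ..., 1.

Order the vertices as A < B < D < E < F < G < J < L < M. Listing each simplex with vertices in this order, K has dimension 1 with simplices:

  0-simplices (9): A, B, D, E, F, G, J, L, M
  1-simplices (12): AG, AM, BE, BM, DJ, DM, EM, FL, FM, GM, JM, LM

giving chain groups C_0 ≅ Z^9, C_1 ≅ Z^12.

Boundary ∂_1: C_1 → C_0 maps an edge to its endpoints' difference, ∂[p,q] = q − p. For instance
  ∂AM = M − A.
The resulting 9×12 matrix has rank 8, and its Smith normal form has invariant factors (1,1,1,1,1,1,1,1).

Now H_k = ker ∂_k / im ∂_{k+1}, so:

  H_0: rank C_0 − rank ∂_1 = 9 − 8 = 1, and the invariant factors of ∂_1 are all 1, so H_0 ≅ Z.
  H_1: rank ker ∂_1 − rank ∂_2 = (12 − 8) − 0 = 4, and there is no ∂_2, so H_1 ≅ Z^4.

As a check, the Euler characteristic is 9 − 12 = -3, which agrees with 1 − 4 = -3.

H_0 ≅ Z,  H_1 ≅ Z^4.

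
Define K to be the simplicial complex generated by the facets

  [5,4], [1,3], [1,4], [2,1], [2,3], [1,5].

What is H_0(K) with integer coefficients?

Take the total order 1 < 2 < 3 < 4 < 5 on the vertex set. Then K (dimension 1) consists of the simplices:

  0-simplices (5): [1], [2], [3], [4], [5]
  1-simplices (6): [1,2], [1,3], [1,4], [1,5], [2,3], [4,5]

so the chain groups are C_0 ≅ Z^5, C_1 ≅ Z^6.

∂_1: C_1 → C_0 is given by ∂[p,q] = [q] − [p].
The resulting 5×6 matrix has rank 4, and its Smith normal form has invariant factors (1,1,1,1).

Computing H_k = (kernel of ∂_k) / (image of ∂_{k+1}):

  H_0: rank C_0 − rank ∂_1 = 5 − 4 = 1, and the invariant factors of ∂_1 are all 1, so H_0 = Z.

H_0 ≅ Z.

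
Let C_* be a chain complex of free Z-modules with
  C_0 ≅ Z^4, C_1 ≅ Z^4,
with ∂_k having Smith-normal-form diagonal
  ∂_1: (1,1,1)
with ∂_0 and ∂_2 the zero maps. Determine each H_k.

H_0 ≅ Z,  H_1 ≅ Z.

H_0: b_0 = 4 − 0 − 3 = 1; torsion from ∂_1 factors > 1: none. So H_0 ≅ Z.
H_1: b_1 = 4 − 3 − 0 = 1; torsion from ∂_2 factors > 1: none. So H_1 ≅ Z.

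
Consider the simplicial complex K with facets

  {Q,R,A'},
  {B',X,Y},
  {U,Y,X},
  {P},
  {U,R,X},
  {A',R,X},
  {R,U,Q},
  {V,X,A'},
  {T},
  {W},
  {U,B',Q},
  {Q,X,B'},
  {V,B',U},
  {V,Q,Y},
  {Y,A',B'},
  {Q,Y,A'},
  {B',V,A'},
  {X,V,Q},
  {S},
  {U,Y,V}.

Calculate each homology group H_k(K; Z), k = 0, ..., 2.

H_0 = Z^5,  H_1 = Z^2,  H_2 = Z.

Order the vertices as P < Q < R < S < T < U < V < W < X < Y < A' < B'. Listing each simplex with vertices in this order, K has dimension 2 with simplices:

  0-simplices (12): [P], [Q], [R], [S], [T], [U], [V], [W], [X], [Y], [A'], [B']
  1-simplices (24): (24 of them)
  2-simplices (16): [Q,R,U], [Q,R,A'], [Q,U,B'], [Q,V,X], [Q,V,Y], [Q,X,B'], [Q,Y,A'], [R,U,X], [R,X,A'], [U,V,Y], [U,V,B'], [U,X,Y], [V,X,A'], [V,A',B'], [X,Y,B'], [Y,A',B']

so the chain groups are C_0 ≅ Z^12, C_1 ≅ Z^24, C_2 ≅ Z^16.

Boundary ∂_1: C_1 → C_0 maps an edge to its endpoints' difference, ∂[p,q] = q − p.
The resulting 12×24 matrix has rank 7, and its Smith normal form has invariant factors (1,1,1,1,1,1,1).

Boundary ∂_2: C_2 → C_1 maps a triangle to the signed sum of its edges. For instance
  ∂[Q,V,Y] = [V,Y] − [Q,Y] + [Q,V],
  ∂[U,V,Y] = [V,Y] − [U,Y] + [U,V].
The 24×16 boundary matrix has rank 15 and Smith normal form diag(1,1,1,1,1,1,1,1,1,1,1,1,1,1,1).

Computing H_k = (kernel of ∂_k) / (image of ∂_{k+1}):

  H_0: rank C_0 − rank ∂_1 = 12 − 7 = 5, and the invariant factors of ∂_1 are all 1, so H_0 ≅ Z^5.
  H_1: rank ker ∂_1 − rank ∂_2 = (24 − 7) − 15 = 2, and the invariant factors of ∂_2 are all 1, so H_1 ≅ Z^2.
  H_2: rank ker ∂_2 − rank ∂_3 = (16 − 15) − 0 = 1, and there is no ∂_3, so H_2 ≅ Z.

As a check, the Euler characteristic is 12 − 24 + 16 = 4, which agrees with 5 − 2 + 1 = 4.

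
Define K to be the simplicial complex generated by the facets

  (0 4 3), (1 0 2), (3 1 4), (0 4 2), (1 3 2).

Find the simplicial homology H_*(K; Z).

H_0 = Z,  H_1 = Z,  H_2 = 0.

We work with the vertex ordering 0 < 1 < 2 < 3 < 4. The simplices of K, each written with vertices in increasing order, are:

  0-simplices (5): [0], [1], [2], [3], [4]
  1-simplices (10): [0,1], [0,2], [0,3], [0,4], [1,2], [1,3], [1,4], [2,3], [2,4], [3,4]
  2-simplices (5): [0,1,2], [0,2,4], [0,3,4], [1,2,3], [1,3,4]

Hence C_0 ≅ Z^5, C_1 ≅ Z^10, C_2 ≅ Z^5.

∂_1: C_1 → C_0 is given by ∂[p,q] = [q] − [p]. For instance
  ∂[3,4] = [4] − [3].
The resulting 5×10 matrix has rank 4, and its Smith normal form has invariant factors (1,1,1,1).

Boundary ∂_2: C_2 → C_1 maps a triangle to the signed sum of its edges. For instance
  ∂[0,3,4] = [3,4] − [0,4] + [0,3],
  ∂[0,2,4] = [2,4] − [0,4] + [0,2].
This gives a 10×5 integer matrix of rank 5; reducing to Smith normal form yields diagonal entries (1,1,1,1,1).

Reading off H_k = ker ∂_k / im ∂_{k+1}:

  H_0: rank C_0 − rank ∂_1 = 5 − 4 = 1, and the invariant factors of ∂_1 are all 1, so H_0 ≅ Z.
  H_1: rank ker ∂_1 − rank ∂_2 = (10 − 4) − 5 = 1, and the invariant factors of ∂_2 are all 1, so H_1 ≅ Z.
  H_2: rank ker ∂_2 − rank ∂_3 = (5 − 5) − 0 = 0, and there is no ∂_3, so H_2 ≅ 0.

As a check, the Euler characteristic is 5 − 10 + 5 = 0, which agrees with 1 − 1 + 0 = 0.
(K is a triangulation of the Möbius band.)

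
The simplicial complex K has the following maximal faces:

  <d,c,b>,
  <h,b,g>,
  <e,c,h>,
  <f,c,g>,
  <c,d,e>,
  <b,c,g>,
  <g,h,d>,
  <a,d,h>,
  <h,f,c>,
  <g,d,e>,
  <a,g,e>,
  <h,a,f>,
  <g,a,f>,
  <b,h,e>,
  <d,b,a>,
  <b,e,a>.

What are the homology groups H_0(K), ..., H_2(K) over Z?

Fix the vertex order a < b < c < d < e < f < g < h and write every simplex with vertices in increasing order. Then dim K = 2 and the simplices of K are:

  0-simplices (8): a, b, c, d, e, f, g, h
  1-simplices (24): ab, ad, ae, af, ag, ah, bc, bd, be, bg, bh, cd, ce, cf, cg, ch, de, dg, dh, eg, eh, fg, fh, gh
  2-simplices (16): abd, abe, adh, aeg, afg, afh, bcd, bcg, beh, bgh, cde, ceh, cfg, cfh, deg, dgh

Hence C_0 ≅ Z^8, C_1 ≅ Z^24, C_2 ≅ Z^16.

Boundary ∂_1: C_1 → C_0 sends each edge [p,q] (with p < q) to q − p.
This gives a 8×24 integer matrix of rank 7; reducing to Smith normal form yields diagonal entries (1,1,1,1,1,1,1).

∂_2: C_2 → C_1 maps a triangle to the signed sum of its edges. For instance
  ∂beh = eh − bh + be,
  ∂abe = be − ae + ab.
This gives a 24×16 integer matrix of rank 15; reducing to Smith normal form yields diagonal entries (1,1,1,1,1,1,1,1,1,1,1,1,1,1,1).

From H_k ≅ ker(∂_k) / im(∂_{k+1}) we obtain:

  H_0: rank C_0 − rank ∂_1 = 8 − 7 = 1, and the invariant factors of ∂_1 are all 1, so H_0 ≅ Z.
  H_1: rank ker ∂_1 − rank ∂_2 = (24 − 7) − 15 = 2, and the invariant factors of ∂_2 are all 1, so H_1 ≅ Z^2.
  H_2: rank ker ∂_2 − rank ∂_3 = (16 − 15) − 0 = 1, and there is no ∂_3, so H_2 ≅ Z.

H_0 = Z,  H_1 = Z^2,  H_2 = Z.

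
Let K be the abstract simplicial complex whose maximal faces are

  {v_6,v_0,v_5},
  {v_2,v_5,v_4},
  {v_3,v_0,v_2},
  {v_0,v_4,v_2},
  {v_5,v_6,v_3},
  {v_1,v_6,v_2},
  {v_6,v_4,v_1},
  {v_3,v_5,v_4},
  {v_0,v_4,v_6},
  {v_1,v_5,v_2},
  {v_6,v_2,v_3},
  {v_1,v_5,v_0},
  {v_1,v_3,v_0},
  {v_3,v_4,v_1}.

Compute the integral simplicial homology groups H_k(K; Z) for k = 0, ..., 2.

We work with the vertex ordering v_0 < v_1 < v_2 < v_3 < v_4 < v_5 < v_6. The simplices of K, each written with vertices in increasing order, are:

  0-simplices (7): [v_0], [v_1], [v_2], [v_3], [v_4], [v_5], [v_6]
  1-simplices (21): (21 of them)
  2-simplices (14): (14 of them)

so the chain groups are C_0 ≅ Z^7, C_1 ≅ Z^21, C_2 ≅ Z^14.

The boundary map ∂_1: C_1 → C_0 sends each edge [p,q] (with p < q) to q − p. For instance
  ∂[v_5,v_6] = [v_6] − [v_5].
The resulting 7×21 matrix has rank 6, and its Smith normal form has invariant factors (1,1,1,1,1,1).

Boundary ∂_2: C_2 → C_1 sends each 2-simplex [p,q,r] to [q,r] − [p,r] + [p,q]. For instance
  ∂[v_1,v_3,v_4] = [v_3,v_4] − [v_1,v_4] + [v_1,v_3],
  ∂[v_2,v_3,v_6] = [v_3,v_6] − [v_2,v_6] + [v_2,v_3].
The resulting 21×14 matrix has rank 13, and its Smith normal form has invariant factors (1,1,1,1,1,1,1,1,1,1,1,1,1).

Computing H_k = (kernel of ∂_k) / (image of ∂_{k+1}):

  H_0: rank C_0 − rank ∂_1 = 7 − 6 = 1, and the invariant factors of ∂_1 are all 1, so H_0 = Z.
  H_1: rank ker ∂_1 − rank ∂_2 = (21 − 6) − 13 = 2, and the invariant factors of ∂_2 are all 1, so H_1 = Z^2.
  H_2: rank ker ∂_2 − rank ∂_3 = (14 − 13) − 0 = 1, and there is no ∂_3, so H_2 = Z.

As a check, the Euler characteristic is 7 − 21 + 14 = 0, which agrees with 1 − 2 + 1 = 0.

H_0 = Z,  H_1 = Z^2,  H_2 = Z.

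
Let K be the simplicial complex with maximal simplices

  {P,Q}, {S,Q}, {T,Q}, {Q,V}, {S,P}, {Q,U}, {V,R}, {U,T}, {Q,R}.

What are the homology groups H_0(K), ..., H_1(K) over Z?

H_0 = Z,  H_1 = Z^3.

Fix the vertex order P < Q < R < S < T < U < V and write every simplex with vertices in increasing order. Then dim K = 1 and the simplices of K are:

  0-simplices (7): P, Q, R, S, T, U, V
  1-simplices (9): PQ, PS, QR, QS, QT, QU, QV, RV, TU

Hence C_0 ≅ Z^7, C_1 ≅ Z^9.

The boundary map ∂_1: C_1 → C_0 maps an edge to its endpoints' difference, ∂[p,q] = q − p.
The 7×9 boundary matrix has rank 6 and Smith normal form diag(1,1,1,1,1,1).

Reading off H_k = ker ∂_k / im ∂_{k+1}:

  H_0: rank C_0 − rank ∂_1 = 7 − 6 = 1, and the invariant factors of ∂_1 are all 1, so H_0 ≅ Z.
  H_1: rank ker ∂_1 − rank ∂_2 = (9 − 6) − 0 = 3, and there is no ∂_2, so H_1 ≅ Z^3.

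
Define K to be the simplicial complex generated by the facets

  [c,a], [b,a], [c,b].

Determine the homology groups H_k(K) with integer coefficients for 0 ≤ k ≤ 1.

H_0 = Z,  H_1 = Z.

Take the total order a < b < c on the vertex set. Then K (dimension 1) consists of the simplices:

  0-simplices (3): a, b, c
  1-simplices (3): ab, ac, bc

Hence C_0 ≅ Z^3, C_1 ≅ Z^3.

Boundary ∂_1: C_1 → C_0 sends each edge [p,q] (with p < q) to q − p.
The 3×3 boundary matrix has rank 2 and Smith normal form diag(1,1).

Reading off H_k = ker ∂_k / im ∂_{k+1}:

  H_0: rank C_0 − rank ∂_1 = 3 − 2 = 1, and the invariant factors of ∂_1 are all 1, so H_0 = Z.
  H_1: rank ker ∂_1 − rank ∂_2 = (3 − 2) − 0 = 1, and there is no ∂_2, so H_1 = Z.

As a check, the Euler characteristic is 3 − 3 = 0, which agrees with 1 − 1 = 0.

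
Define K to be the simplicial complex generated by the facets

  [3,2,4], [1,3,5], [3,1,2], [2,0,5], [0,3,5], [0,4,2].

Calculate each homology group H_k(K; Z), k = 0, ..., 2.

K has 6 vertices, 12 edges, 6 triangles.
rank ∂_0 = 0, rank ∂_1 = 5 ⇒ b_0 = 6 − 0 − 5 = 1; all invariant factors of ∂_1 are 1 so no torsion. So H_0 ≅ Z.
rank ∂_1 = 5, rank ∂_2 = 6 ⇒ b_1 = 12 − 5 − 6 = 1; all invariant factors of ∂_2 are 1 so no torsion. So H_1 ≅ Z.
rank ∂_2 = 6, rank ∂_3 = 0 ⇒ b_2 = 6 − 6 − 0 = 0. So H_2 ≅ 0.

H_0 = Z,  H_1 = Z,  H_2 = 0.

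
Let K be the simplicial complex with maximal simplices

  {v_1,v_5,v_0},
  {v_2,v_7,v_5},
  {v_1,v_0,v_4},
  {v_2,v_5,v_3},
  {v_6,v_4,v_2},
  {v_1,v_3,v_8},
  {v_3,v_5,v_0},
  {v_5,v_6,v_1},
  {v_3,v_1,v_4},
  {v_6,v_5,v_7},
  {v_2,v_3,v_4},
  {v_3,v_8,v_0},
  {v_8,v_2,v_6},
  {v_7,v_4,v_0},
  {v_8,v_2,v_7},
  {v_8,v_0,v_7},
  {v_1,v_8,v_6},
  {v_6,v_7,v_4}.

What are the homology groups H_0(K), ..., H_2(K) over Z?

Fix the vertex order v_0 < v_1 < v_2 < v_3 < v_4 < v_5 < v_6 < v_7 < v_8 and write every simplex with vertices in increasing order. Then dim K = 2 and the simplices of K are:

  0-simplices (9): [v_0], [v_1], [v_2], [v_3], [v_4], [v_5], [v_6], [v_7], [v_8]
  1-simplices (27): (27 of them)
  2-simplices (18): (18 of them)

so the chain groups are C_0 ≅ Z^9, C_1 ≅ Z^27, C_2 ≅ Z^18.

Boundary ∂_1: C_1 → C_0 maps an edge to its endpoints' difference, ∂[p,q] = q − p. For instance
  ∂[v_0,v_5] = [v_5] − [v_0].
As a 9×27 matrix over Z this has rank 8, with invariant factors (1,1,1,1,1,1,1,1).

The boundary map ∂_2: C_2 → C_1 sends each 2-simplex [p,q,r] to [q,r] − [p,r] + [p,q]. For instance
  ∂[v_1,v_3,v_8] = [v_3,v_8] − [v_1,v_8] + [v_1,v_3],
  ∂[v_1,v_5,v_6] = [v_5,v_6] − [v_1,v_6] + [v_1,v_5].
The 27×18 boundary matrix has rank 18 and Smith normal form diag(1,1,1,1,1,1,1,1,1,1,1,1,1,1,1,1,1,2).

Computing H_k = (kernel of ∂_k) / (image of ∂_{k+1}):

  H_0: rank C_0 − rank ∂_1 = 9 − 8 = 1, and the invariant factors of ∂_1 are all 1, so H_0 = Z.
  H_1: rank ker ∂_1 − rank ∂_2 = (27 − 8) − 18 = 1, and ∂_2 has invariant factor 2 > 1, so H_1 = Z ⊕ Z/2Z.
  H_2: rank ker ∂_2 − rank ∂_3 = (18 − 18) − 0 = 0, and there is no ∂_3, so H_2 = 0.

As a check, the Euler characteristic is 9 − 27 + 18 = 0, which agrees with 1 − 1 + 0 = 0.
(K is a triangulation of the Klein bottle.)

H_0 ≅ Z,  H_1 ≅ Z ⊕ Z/2Z,  H_2 = 0.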